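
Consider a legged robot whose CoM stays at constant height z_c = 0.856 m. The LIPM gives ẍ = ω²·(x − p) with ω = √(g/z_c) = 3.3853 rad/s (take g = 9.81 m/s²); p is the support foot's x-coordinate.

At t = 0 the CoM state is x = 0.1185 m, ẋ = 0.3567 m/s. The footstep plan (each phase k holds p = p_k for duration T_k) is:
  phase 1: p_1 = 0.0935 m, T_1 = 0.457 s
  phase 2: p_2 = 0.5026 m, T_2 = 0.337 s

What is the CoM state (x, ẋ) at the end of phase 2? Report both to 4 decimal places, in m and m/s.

x = 0.7527, ẋ = 1.3076

phase 1: p=0.0935, T=0.457, ωT=1.547082, cosh=2.455305, sinh=2.242437; start (x,ẋ)=(0.118500, 0.356700) → end (x,ẋ)=(0.391162, 1.065591)
phase 2: p=0.5026, T=0.337, ωT=1.140846, cosh=1.724482, sinh=1.404933; start (x,ẋ)=(0.391162, 1.065591) → end (x,ẋ)=(0.752658, 1.307580)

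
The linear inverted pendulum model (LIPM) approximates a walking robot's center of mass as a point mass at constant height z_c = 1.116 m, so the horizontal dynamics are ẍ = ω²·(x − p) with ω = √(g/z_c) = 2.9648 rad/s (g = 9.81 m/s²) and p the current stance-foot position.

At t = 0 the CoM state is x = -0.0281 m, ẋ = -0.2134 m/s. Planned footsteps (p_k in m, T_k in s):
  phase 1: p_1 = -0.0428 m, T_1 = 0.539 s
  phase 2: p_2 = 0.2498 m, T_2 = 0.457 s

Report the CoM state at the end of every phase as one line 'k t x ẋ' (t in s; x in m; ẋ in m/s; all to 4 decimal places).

phase 1: p=-0.0428, T=0.539, ωT=1.598027, cosh=2.572783, sinh=2.370488; start (x,ẋ)=(-0.028100, -0.213400) → end (x,ẋ)=(-0.175603, -0.445720)
phase 2: p=0.2498, T=0.457, ωT=1.354914, cosh=2.067198, sinh=1.809228; start (x,ẋ)=(-0.175603, -0.445720) → end (x,ẋ)=(-0.901586, -3.203252)

1 0.5390 -0.1756 -0.4457
2 0.9960 -0.9016 -3.2033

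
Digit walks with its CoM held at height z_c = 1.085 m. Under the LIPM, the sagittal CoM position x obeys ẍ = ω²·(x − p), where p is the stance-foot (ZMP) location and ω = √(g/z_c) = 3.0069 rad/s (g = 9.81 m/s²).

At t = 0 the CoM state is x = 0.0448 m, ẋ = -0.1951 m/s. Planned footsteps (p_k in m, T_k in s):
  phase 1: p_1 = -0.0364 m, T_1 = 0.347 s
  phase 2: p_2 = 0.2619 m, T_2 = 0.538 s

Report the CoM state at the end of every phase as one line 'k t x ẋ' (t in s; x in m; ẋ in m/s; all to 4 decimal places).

phase 1: p=-0.0364, T=0.347, ωT=1.043394, cosh=1.595547, sinh=1.243290; start (x,ẋ)=(0.044800, -0.195100) → end (x,ẋ)=(0.012489, -0.007729)
phase 2: p=0.2619, T=0.538, ωT=1.617712, cosh=2.619948, sinh=2.421596; start (x,ẋ)=(0.012489, -0.007729) → end (x,ẋ)=(-0.397769, -1.836338)

1 0.3470 0.0125 -0.0077
2 0.8850 -0.3978 -1.8363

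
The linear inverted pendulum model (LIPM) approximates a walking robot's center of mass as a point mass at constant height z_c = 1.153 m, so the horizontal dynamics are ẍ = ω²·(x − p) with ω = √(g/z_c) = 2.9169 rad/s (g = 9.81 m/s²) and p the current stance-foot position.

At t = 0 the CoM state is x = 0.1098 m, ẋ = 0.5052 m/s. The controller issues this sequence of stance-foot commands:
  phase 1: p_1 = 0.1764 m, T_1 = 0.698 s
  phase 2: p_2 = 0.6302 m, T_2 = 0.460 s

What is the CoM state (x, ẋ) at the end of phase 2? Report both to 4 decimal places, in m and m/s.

phase 1: p=0.1764, T=0.698, ωT=2.035996, cosh=3.895215, sinh=3.764664; start (x,ẋ)=(0.109800, 0.505200) → end (x,ẋ)=(0.569009, 1.236518)
phase 2: p=0.6302, T=0.460, ωT=1.341774, cosh=2.043603, sinh=1.782221; start (x,ẋ)=(0.569009, 1.236518) → end (x,ẋ)=(1.260661, 2.208849)

x = 1.2607, ẋ = 2.2088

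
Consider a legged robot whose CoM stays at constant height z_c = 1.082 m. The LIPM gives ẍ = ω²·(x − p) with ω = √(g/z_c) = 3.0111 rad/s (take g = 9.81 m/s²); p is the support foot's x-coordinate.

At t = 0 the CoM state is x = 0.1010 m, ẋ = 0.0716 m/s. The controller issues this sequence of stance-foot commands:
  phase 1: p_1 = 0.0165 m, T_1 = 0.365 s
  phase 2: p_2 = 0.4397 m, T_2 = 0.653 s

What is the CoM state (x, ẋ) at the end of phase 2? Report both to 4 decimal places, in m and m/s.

phase 1: p=0.0165, T=0.365, ωT=1.099051, cosh=1.667252, sinh=1.334065; start (x,ẋ)=(0.101000, 0.071600) → end (x,ẋ)=(0.189105, 0.458812)
phase 2: p=0.4397, T=0.653, ωT=1.966248, cosh=3.641903, sinh=3.501922; start (x,ẋ)=(0.189105, 0.458812) → end (x,ẋ)=(0.060658, -0.971482)

x = 0.0607, ẋ = -0.9715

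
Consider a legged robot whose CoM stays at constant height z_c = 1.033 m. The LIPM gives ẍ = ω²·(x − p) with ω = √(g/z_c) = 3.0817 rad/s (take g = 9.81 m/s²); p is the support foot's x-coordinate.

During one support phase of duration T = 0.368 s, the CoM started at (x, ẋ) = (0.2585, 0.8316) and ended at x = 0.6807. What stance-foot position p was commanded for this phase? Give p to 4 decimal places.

ωT = 3.0817·0.368 = 1.134066; cosh(ωT) = 1.714995, sinh(ωT) = 1.393273
x(T) = p + (x₀−p)·cosh(ωT) + (ẋ₀/ω)·sinh(ωT) ⇒ p·(1 − cosh) = x(T) − x₀·cosh − (ẋ₀/ω)·sinh
numerator   = 0.6807 − (0.2585)·1.714995 − (0.8316/3.0817)·1.393273 = -0.138602
denominator = 1 − 1.714995 = -0.714995
p = -0.138602 / -0.714995 = 0.1939

p = 0.1939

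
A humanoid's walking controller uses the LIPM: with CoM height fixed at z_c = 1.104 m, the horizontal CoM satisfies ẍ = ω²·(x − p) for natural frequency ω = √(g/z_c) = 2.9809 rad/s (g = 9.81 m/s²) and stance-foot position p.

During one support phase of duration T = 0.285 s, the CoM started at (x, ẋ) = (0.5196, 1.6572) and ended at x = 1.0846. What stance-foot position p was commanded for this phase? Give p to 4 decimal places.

p = 0.4314

ωT = 2.9809·0.285 = 0.849556; cosh(ωT) = 1.383107, sinh(ωT) = 0.955502
x(T) = p + (x₀−p)·cosh(ωT) + (ẋ₀/ω)·sinh(ωT) ⇒ p·(1 − cosh) = x(T) − x₀·cosh − (ẋ₀/ω)·sinh
numerator   = 1.0846 − (0.5196)·1.383107 − (1.6572/2.9809)·0.955502 = -0.165264
denominator = 1 − 1.383107 = -0.383107
p = -0.165264 / -0.383107 = 0.4314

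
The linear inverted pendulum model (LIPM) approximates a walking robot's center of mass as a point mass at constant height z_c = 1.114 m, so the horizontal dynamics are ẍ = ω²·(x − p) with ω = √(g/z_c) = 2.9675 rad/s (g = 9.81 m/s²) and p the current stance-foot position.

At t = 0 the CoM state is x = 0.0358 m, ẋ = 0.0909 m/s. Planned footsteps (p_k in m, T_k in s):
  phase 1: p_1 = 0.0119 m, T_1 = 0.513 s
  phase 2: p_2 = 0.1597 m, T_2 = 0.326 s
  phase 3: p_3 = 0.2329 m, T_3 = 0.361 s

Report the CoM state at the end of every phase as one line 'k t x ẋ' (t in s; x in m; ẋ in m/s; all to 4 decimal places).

1 0.5130 0.1361 0.3730
2 0.8390 0.2657 0.4828
3 1.2000 0.4959 0.9127

phase 1: p=0.0119, T=0.513, ωT=1.522327, cosh=2.400541, sinh=2.182338; start (x,ẋ)=(0.035800, 0.090900) → end (x,ẋ)=(0.136122, 0.372988)
phase 2: p=0.1597, T=0.326, ωT=0.967405, cosh=1.505588, sinh=1.125520; start (x,ẋ)=(0.136122, 0.372988) → end (x,ẋ)=(0.265669, 0.482816)
phase 3: p=0.2329, T=0.361, ωT=1.071267, cosh=1.630826, sinh=1.288252; start (x,ẋ)=(0.265669, 0.482816) → end (x,ẋ)=(0.495940, 0.912660)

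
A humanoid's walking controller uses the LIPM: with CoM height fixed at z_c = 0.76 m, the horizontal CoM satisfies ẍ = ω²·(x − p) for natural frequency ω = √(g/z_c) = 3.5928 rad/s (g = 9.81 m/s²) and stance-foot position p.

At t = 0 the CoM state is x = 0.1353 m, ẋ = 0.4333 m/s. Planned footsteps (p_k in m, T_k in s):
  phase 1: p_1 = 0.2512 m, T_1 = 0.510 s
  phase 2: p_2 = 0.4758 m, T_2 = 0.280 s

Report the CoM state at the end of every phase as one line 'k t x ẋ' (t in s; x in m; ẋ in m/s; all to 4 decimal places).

1 0.5100 0.2470 0.1208
2 0.7900 0.1609 -0.7866

phase 1: p=0.2512, T=0.510, ωT=1.832328, cosh=3.204228, sinh=3.044188; start (x,ẋ)=(0.135300, 0.433300) → end (x,ẋ)=(0.246966, 0.120776)
phase 2: p=0.4758, T=0.280, ωT=1.005984, cosh=1.550141, sinh=1.184456; start (x,ẋ)=(0.246966, 0.120776) → end (x,ẋ)=(0.160892, -0.786587)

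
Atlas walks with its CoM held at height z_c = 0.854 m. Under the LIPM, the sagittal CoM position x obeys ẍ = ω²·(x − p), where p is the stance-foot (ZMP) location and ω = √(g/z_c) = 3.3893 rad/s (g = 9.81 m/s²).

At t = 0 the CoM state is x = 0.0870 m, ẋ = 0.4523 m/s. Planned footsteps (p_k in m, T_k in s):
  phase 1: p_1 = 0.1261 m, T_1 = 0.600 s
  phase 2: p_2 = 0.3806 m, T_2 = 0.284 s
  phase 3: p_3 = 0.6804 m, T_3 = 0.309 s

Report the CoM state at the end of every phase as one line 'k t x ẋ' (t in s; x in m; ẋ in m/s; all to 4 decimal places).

1 0.6000 0.4753 1.2600
2 0.8840 0.9384 2.2491
3 1.1930 1.9225 4.6921

phase 1: p=0.1261, T=0.600, ωT=2.033580, cosh=3.886130, sinh=3.755264; start (x,ẋ)=(0.087000, 0.452300) → end (x,ẋ)=(0.475290, 1.260043)
phase 2: p=0.3806, T=0.284, ωT=0.962561, cosh=1.500154, sinh=1.118240; start (x,ẋ)=(0.475290, 1.260043) → end (x,ẋ)=(0.938379, 2.249138)
phase 3: p=0.6804, T=0.309, ωT=1.047294, cosh=1.600407, sinh=1.249521; start (x,ẋ)=(0.938379, 2.249138) → end (x,ẋ)=(1.922452, 4.692076)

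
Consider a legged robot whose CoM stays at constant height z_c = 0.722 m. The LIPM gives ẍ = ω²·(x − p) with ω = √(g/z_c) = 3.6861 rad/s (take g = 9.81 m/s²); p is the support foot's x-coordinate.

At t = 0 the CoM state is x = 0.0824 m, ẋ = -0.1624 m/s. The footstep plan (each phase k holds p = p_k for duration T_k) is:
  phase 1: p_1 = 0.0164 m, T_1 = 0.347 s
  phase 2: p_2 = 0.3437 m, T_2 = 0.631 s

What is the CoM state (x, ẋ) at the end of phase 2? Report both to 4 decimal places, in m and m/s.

x = -0.9424, ẋ = -4.6339

phase 1: p=0.0164, T=0.347, ωT=1.279077, cosh=1.935807, sinh=1.657513; start (x,ẋ)=(0.082400, -0.162400) → end (x,ẋ)=(0.071138, 0.088869)
phase 2: p=0.3437, T=0.631, ωT=2.325929, cosh=5.166939, sinh=5.069247; start (x,ẋ)=(0.071138, 0.088869) → end (x,ẋ)=(-0.942398, -4.633853)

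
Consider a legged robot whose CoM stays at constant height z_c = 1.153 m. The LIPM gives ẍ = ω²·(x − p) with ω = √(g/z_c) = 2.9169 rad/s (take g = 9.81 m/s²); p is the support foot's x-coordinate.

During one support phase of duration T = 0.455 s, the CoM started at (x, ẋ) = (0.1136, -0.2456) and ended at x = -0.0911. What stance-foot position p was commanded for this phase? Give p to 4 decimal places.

ωT = 2.9169·0.455 = 1.327190; cosh(ωT) = 2.017827, sinh(ωT) = 1.752605
x(T) = p + (x₀−p)·cosh(ωT) + (ẋ₀/ω)·sinh(ωT) ⇒ p·(1 − cosh) = x(T) − x₀·cosh − (ẋ₀/ω)·sinh
numerator   = -0.0911 − (0.1136)·2.017827 − (-0.2456/2.9169)·1.752605 = -0.172758
denominator = 1 − 2.017827 = -1.017827
p = -0.172758 / -1.017827 = 0.1697

p = 0.1697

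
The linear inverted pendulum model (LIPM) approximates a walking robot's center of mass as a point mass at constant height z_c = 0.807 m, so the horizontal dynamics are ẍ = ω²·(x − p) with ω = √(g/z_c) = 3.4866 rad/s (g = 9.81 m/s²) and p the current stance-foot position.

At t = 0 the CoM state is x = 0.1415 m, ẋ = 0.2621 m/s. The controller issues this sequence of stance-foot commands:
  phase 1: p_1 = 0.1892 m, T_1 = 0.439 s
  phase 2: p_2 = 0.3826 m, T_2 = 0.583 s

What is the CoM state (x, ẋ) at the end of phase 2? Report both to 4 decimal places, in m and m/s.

x = 0.1146, ẋ = -0.8341

phase 1: p=0.1892, T=0.439, ωT=1.530617, cosh=2.418715, sinh=2.202313; start (x,ẋ)=(0.141500, 0.262100) → end (x,ẋ)=(0.239383, 0.267677)
phase 2: p=0.3826, T=0.583, ωT=2.032688, cosh=3.882781, sinh=3.751798; start (x,ẋ)=(0.239383, 0.267677) → end (x,ẋ)=(0.114556, -0.834095)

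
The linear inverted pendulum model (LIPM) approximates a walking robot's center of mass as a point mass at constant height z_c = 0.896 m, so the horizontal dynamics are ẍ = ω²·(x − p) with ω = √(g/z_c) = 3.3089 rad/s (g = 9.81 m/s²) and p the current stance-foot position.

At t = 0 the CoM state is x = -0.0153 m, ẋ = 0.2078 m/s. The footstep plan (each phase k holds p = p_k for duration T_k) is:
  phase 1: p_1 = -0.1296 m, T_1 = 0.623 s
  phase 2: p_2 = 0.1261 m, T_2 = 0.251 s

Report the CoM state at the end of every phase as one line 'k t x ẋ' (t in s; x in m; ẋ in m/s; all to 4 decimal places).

phase 1: p=-0.1296, T=0.623, ωT=2.061445, cosh=3.992292, sinh=3.865022; start (x,ẋ)=(-0.015300, 0.207800) → end (x,ẋ)=(0.569444, 2.291377)
phase 2: p=0.1261, T=0.251, ωT=0.830534, cosh=1.365180, sinh=0.929363; start (x,ẋ)=(0.569444, 2.291377) → end (x,ẋ)=(1.374918, 4.491500)

1 0.6230 0.5694 2.2914
2 0.8740 1.3749 4.4915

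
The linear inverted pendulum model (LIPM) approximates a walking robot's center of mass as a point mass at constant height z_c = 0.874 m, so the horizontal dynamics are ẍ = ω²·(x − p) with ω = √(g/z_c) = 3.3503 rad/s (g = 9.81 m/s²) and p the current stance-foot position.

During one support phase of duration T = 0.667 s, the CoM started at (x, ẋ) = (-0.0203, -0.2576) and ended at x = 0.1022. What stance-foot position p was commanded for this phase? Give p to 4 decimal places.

p = -0.1485

ωT = 3.3503·0.667 = 2.234650; cosh(ωT) = 4.725121, sinh(ωT) = 4.618091
x(T) = p + (x₀−p)·cosh(ωT) + (ẋ₀/ω)·sinh(ωT) ⇒ p·(1 − cosh) = x(T) − x₀·cosh − (ẋ₀/ω)·sinh
numerator   = 0.1022 − (-0.0203)·4.725121 − (-0.2576/3.3503)·4.618091 = 0.553199
denominator = 1 − 4.725121 = -3.725121
p = 0.553199 / -3.725121 = -0.1485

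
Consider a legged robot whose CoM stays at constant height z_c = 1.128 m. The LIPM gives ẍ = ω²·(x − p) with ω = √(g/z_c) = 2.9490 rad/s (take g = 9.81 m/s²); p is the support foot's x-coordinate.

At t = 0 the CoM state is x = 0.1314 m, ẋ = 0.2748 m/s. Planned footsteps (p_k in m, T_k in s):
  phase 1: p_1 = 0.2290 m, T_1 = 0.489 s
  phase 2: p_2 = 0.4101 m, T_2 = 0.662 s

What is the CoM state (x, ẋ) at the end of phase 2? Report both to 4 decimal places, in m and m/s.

phase 1: p=0.2290, T=0.489, ωT=1.442061, cosh=2.232922, sinh=1.996482; start (x,ẋ)=(0.131400, 0.274800) → end (x,ẋ)=(0.197107, 0.038975)
phase 2: p=0.4101, T=0.662, ωT=1.952238, cosh=3.593196, sinh=3.451240; start (x,ẋ)=(0.197107, 0.038975) → end (x,ẋ)=(-0.309612, -2.027734)

x = -0.3096, ẋ = -2.0277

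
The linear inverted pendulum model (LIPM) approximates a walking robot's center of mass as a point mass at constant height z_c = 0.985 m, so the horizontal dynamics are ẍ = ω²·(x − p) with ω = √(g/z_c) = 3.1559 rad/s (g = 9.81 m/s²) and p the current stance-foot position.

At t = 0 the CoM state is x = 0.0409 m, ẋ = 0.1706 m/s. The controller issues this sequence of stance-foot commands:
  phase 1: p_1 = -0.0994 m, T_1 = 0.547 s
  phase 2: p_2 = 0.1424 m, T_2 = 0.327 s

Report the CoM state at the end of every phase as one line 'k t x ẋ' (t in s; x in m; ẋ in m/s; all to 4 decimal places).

phase 1: p=-0.0994, T=0.547, ωT=1.726277, cosh=2.898820, sinh=2.720874; start (x,ẋ)=(0.040900, 0.170600) → end (x,ẋ)=(0.454388, 1.699268)
phase 2: p=0.1424, T=0.327, ωT=1.031979, cosh=1.581458, sinh=1.225157; start (x,ẋ)=(0.454388, 1.699268) → end (x,ẋ)=(1.295472, 3.893615)

1 0.5470 0.4544 1.6993
2 0.8740 1.2955 3.8936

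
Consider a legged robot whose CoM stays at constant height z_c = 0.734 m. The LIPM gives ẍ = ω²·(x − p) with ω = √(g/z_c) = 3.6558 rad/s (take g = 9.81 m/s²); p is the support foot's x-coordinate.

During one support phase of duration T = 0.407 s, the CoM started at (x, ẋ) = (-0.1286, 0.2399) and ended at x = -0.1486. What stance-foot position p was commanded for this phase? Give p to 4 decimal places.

ωT = 3.6558·0.407 = 1.487911; cosh(ωT) = 2.326839, sinh(ωT) = 2.100995
x(T) = p + (x₀−p)·cosh(ωT) + (ẋ₀/ω)·sinh(ωT) ⇒ p·(1 − cosh) = x(T) − x₀·cosh − (ẋ₀/ω)·sinh
numerator   = -0.1486 − (-0.1286)·2.326839 − (0.2399/3.6558)·2.100995 = 0.012761
denominator = 1 − 2.326839 = -1.326839
p = 0.012761 / -1.326839 = -0.0096

p = -0.0096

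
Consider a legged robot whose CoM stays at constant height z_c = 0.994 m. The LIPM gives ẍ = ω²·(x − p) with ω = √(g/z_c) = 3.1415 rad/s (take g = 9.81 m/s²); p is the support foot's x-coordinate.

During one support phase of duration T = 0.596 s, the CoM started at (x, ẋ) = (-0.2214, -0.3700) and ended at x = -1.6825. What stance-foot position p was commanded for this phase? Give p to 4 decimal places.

p = 0.2455

ωT = 3.1415·0.596 = 1.872334; cosh(ωT) = 3.328611, sinh(ωT) = 3.174847
x(T) = p + (x₀−p)·cosh(ωT) + (ẋ₀/ω)·sinh(ωT) ⇒ p·(1 − cosh) = x(T) − x₀·cosh − (ẋ₀/ω)·sinh
numerator   = -1.6825 − (-0.2214)·3.328611 − (-0.3700/3.1415)·3.174847 = -0.571618
denominator = 1 − 3.328611 = -2.328611
p = -0.571618 / -2.328611 = 0.2455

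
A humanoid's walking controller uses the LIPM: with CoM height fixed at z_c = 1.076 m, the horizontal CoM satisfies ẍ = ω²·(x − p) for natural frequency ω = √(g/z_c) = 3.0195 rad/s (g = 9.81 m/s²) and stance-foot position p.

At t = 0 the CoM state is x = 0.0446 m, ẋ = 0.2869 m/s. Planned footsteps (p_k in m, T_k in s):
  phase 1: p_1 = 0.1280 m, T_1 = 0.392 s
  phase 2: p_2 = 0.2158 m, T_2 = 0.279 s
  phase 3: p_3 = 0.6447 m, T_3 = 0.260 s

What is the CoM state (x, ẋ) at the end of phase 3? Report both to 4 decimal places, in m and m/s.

x = -0.0642, ẋ = -1.4654

phase 1: p=0.1280, T=0.392, ωT=1.183644, cosh=1.786208, sinh=1.480047; start (x,ẋ)=(0.044600, 0.286900) → end (x,ẋ)=(0.119658, 0.139748)
phase 2: p=0.2158, T=0.279, ωT=0.842441, cosh=1.376343, sinh=0.945684; start (x,ẋ)=(0.119658, 0.139748) → end (x,ẋ)=(0.127244, -0.082191)
phase 3: p=0.6447, T=0.260, ωT=0.785070, cosh=1.324324, sinh=0.868236; start (x,ẋ)=(0.127244, -0.082191) → end (x,ẋ)=(-0.064213, -1.465432)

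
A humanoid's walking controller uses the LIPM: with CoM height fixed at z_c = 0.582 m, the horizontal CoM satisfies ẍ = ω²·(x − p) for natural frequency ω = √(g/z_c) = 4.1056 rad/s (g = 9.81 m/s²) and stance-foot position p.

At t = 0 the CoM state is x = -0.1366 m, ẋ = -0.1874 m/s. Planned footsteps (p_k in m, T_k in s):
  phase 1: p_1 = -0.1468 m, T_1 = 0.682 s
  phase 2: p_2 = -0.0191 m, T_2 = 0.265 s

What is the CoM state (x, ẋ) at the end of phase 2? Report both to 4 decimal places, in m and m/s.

x = -1.0947, ẋ = -4.2439

phase 1: p=-0.1468, T=0.682, ωT=2.800019, cosh=8.252886, sinh=8.192077; start (x,ẋ)=(-0.136600, -0.187400) → end (x,ẋ)=(-0.436548, -1.203530)
phase 2: p=-0.0191, T=0.265, ωT=1.087984, cosh=1.652589, sinh=1.315694; start (x,ẋ)=(-0.436548, -1.203530) → end (x,ẋ)=(-1.094657, -4.243875)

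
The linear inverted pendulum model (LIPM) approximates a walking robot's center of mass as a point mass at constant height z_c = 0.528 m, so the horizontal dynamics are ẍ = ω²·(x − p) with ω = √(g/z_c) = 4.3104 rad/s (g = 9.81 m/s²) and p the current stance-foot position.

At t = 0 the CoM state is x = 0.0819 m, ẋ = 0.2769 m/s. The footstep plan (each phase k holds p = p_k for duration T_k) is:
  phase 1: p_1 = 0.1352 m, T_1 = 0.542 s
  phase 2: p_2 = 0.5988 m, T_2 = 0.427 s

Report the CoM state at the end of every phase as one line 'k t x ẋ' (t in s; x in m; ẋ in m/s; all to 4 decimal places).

1 0.5420 0.1861 0.2683
2 0.9690 -0.5428 -4.5959

phase 1: p=0.1352, T=0.542, ωT=2.336237, cosh=5.219467, sinh=5.122776; start (x,ẋ)=(0.081900, 0.276900) → end (x,ẋ)=(0.186089, 0.268342)
phase 2: p=0.5988, T=0.427, ωT=1.840541, cosh=3.229338, sinh=3.070606; start (x,ẋ)=(0.186089, 0.268342) → end (x,ẋ)=(-0.542823, -4.595882)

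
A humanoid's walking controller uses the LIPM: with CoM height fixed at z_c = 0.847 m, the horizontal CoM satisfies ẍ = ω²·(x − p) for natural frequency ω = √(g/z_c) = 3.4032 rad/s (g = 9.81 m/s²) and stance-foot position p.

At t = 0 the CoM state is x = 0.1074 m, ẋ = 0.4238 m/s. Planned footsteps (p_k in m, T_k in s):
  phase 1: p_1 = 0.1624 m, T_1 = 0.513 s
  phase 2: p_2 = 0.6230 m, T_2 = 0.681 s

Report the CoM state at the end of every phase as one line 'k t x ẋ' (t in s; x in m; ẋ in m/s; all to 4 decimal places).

phase 1: p=0.1624, T=0.513, ωT=1.745842, cosh=2.952610, sinh=2.778112; start (x,ẋ)=(0.107400, 0.423800) → end (x,ẋ)=(0.345964, 0.731320)
phase 2: p=0.6230, T=0.681, ωT=2.317579, cosh=5.124791, sinh=5.026280; start (x,ẋ)=(0.345964, 0.731320) → end (x,ẋ)=(0.283357, -0.990951)

1 0.5130 0.3460 0.7313
2 1.1940 0.2834 -0.9910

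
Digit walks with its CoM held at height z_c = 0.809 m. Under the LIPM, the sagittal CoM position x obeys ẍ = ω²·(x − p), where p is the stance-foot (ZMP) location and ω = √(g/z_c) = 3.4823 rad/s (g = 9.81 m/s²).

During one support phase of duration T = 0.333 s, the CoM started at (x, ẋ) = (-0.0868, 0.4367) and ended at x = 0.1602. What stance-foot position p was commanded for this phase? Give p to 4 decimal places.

p = -0.1756

ωT = 3.4823·0.333 = 1.159606; cosh(ωT) = 1.751143, sinh(ωT) = 1.437533
x(T) = p + (x₀−p)·cosh(ωT) + (ẋ₀/ω)·sinh(ωT) ⇒ p·(1 − cosh) = x(T) − x₀·cosh − (ẋ₀/ω)·sinh
numerator   = 0.1602 − (-0.0868)·1.751143 − (0.4367/3.4823)·1.437533 = 0.131924
denominator = 1 − 1.751143 = -0.751143
p = 0.131924 / -0.751143 = -0.1756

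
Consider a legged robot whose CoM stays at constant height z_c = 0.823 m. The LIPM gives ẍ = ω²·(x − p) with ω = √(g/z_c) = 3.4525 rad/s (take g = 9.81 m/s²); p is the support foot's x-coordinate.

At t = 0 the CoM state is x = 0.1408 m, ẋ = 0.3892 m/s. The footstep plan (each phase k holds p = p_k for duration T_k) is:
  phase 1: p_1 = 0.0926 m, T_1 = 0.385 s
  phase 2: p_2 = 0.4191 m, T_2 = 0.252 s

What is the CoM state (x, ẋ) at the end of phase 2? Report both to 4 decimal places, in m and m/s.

x = 0.6831, ẋ = 1.4084

phase 1: p=0.0926, T=0.385, ωT=1.329213, cosh=2.021376, sinh=1.756691; start (x,ẋ)=(0.140800, 0.389200) → end (x,ẋ)=(0.388062, 1.079051)
phase 2: p=0.4191, T=0.252, ωT=0.870030, cosh=1.402961, sinh=0.984022; start (x,ẋ)=(0.388062, 1.079051) → end (x,ẋ)=(0.683103, 1.408420)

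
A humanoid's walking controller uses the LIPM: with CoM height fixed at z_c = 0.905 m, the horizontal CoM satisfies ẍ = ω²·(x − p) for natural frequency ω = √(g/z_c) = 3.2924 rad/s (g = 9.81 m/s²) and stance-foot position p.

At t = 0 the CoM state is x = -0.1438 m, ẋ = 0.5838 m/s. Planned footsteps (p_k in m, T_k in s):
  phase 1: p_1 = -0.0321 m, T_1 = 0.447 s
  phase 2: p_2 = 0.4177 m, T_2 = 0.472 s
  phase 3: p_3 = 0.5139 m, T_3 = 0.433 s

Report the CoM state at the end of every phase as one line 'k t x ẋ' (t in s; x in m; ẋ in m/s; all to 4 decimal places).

phase 1: p=-0.0321, T=0.447, ωT=1.471703, cosh=2.293091, sinh=2.063557; start (x,ẋ)=(-0.143800, 0.583800) → end (x,ẋ)=(0.077666, 0.579811)
phase 2: p=0.4177, T=0.472, ωT=1.554013, cosh=2.470906, sinh=2.259508; start (x,ẋ)=(0.077666, 0.579811) → end (x,ẋ)=(-0.024579, -1.096922)
phase 3: p=0.5139, T=0.433, ωT=1.425609, cosh=2.200377, sinh=1.960015; start (x,ẋ)=(-0.024579, -1.096922) → end (x,ẋ)=(-1.323970, -5.888528)

1 0.4470 0.0777 0.5798
2 0.9190 -0.0246 -1.0969
3 1.3520 -1.3240 -5.8885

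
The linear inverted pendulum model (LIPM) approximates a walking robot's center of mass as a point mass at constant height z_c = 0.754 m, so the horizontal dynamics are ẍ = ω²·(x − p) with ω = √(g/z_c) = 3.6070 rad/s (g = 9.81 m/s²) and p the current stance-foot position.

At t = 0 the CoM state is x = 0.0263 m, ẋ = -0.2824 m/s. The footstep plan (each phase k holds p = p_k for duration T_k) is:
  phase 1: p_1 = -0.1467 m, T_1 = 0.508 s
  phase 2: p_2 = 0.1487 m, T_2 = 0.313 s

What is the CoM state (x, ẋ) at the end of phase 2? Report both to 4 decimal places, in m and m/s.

x = 0.5657, ẋ = 1.8019

phase 1: p=-0.1467, T=0.508, ωT=1.832356, cosh=3.204314, sinh=3.044277; start (x,ẋ)=(0.026300, -0.282400) → end (x,ẋ)=(0.169303, 0.994764)
phase 2: p=0.1487, T=0.313, ωT=1.128991, cosh=1.707947, sinh=1.384588; start (x,ẋ)=(0.169303, 0.994764) → end (x,ẋ)=(0.565740, 1.801901)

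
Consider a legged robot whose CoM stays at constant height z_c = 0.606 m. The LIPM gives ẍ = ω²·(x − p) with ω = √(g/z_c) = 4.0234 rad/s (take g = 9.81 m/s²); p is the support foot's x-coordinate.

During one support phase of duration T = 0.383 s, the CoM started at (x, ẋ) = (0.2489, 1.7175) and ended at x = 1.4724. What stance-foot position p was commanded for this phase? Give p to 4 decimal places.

p = 0.0598

ωT = 4.0234·0.383 = 1.540962; cosh(ωT) = 2.441628, sinh(ωT) = 2.227453
x(T) = p + (x₀−p)·cosh(ωT) + (ẋ₀/ω)·sinh(ωT) ⇒ p·(1 − cosh) = x(T) − x₀·cosh − (ẋ₀/ω)·sinh
numerator   = 1.4724 − (0.2489)·2.441628 − (1.7175/4.0234)·2.227453 = -0.086171
denominator = 1 − 2.441628 = -1.441628
p = -0.086171 / -1.441628 = 0.0598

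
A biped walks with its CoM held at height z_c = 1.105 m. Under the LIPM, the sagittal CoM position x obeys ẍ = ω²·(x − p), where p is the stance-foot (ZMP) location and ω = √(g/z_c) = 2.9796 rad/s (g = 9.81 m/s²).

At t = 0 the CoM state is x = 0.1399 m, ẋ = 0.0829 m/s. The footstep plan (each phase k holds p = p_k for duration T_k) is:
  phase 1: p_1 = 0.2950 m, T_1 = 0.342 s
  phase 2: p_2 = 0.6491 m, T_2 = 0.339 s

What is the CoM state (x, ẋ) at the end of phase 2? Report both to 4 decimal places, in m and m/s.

x = -0.3977, ẋ = -2.6631

phase 1: p=0.2950, T=0.342, ωT=1.019023, cosh=1.565717, sinh=1.204770; start (x,ẋ)=(0.139900, 0.082900) → end (x,ẋ)=(0.085677, -0.426970)
phase 2: p=0.6491, T=0.339, ωT=1.010084, cosh=1.555010, sinh=1.190822; start (x,ẋ)=(0.085677, -0.426970) → end (x,ẋ)=(-0.397671, -2.663065)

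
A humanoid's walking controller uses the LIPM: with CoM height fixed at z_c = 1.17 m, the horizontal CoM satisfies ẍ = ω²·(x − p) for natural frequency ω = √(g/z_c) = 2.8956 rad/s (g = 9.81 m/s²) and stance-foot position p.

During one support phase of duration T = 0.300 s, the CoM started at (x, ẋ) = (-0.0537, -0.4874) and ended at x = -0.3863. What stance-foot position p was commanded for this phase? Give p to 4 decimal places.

ωT = 2.8956·0.300 = 0.868680; cosh(ωT) = 1.401634, sinh(ωT) = 0.982129
x(T) = p + (x₀−p)·cosh(ωT) + (ẋ₀/ω)·sinh(ωT) ⇒ p·(1 − cosh) = x(T) − x₀·cosh − (ẋ₀/ω)·sinh
numerator   = -0.3863 − (-0.0537)·1.401634 − (-0.4874/2.8956)·0.982129 = -0.145716
denominator = 1 − 1.401634 = -0.401634
p = -0.145716 / -0.401634 = 0.3628

p = 0.3628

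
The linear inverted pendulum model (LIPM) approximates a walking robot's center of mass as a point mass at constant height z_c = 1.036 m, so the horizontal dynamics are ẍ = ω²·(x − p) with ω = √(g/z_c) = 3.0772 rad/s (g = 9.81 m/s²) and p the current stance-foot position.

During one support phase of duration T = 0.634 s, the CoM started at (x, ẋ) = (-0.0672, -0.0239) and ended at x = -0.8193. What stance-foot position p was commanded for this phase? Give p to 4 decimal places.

ωT = 3.0772·0.634 = 1.950945; cosh(ωT) = 3.588736, sinh(ωT) = 3.446596
x(T) = p + (x₀−p)·cosh(ωT) + (ẋ₀/ω)·sinh(ωT) ⇒ p·(1 − cosh) = x(T) − x₀·cosh − (ẋ₀/ω)·sinh
numerator   = -0.8193 − (-0.0672)·3.588736 − (-0.0239/3.0772)·3.446596 = -0.551368
denominator = 1 − 3.588736 = -2.588736
p = -0.551368 / -2.588736 = 0.2130

p = 0.2130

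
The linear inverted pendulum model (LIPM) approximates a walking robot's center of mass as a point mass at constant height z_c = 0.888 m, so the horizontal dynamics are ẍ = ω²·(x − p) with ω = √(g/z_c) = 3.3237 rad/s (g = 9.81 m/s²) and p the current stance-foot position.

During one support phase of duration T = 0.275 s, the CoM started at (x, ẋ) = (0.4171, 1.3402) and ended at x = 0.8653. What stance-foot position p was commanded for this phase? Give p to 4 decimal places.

p = 0.3587

ωT = 3.3237·0.275 = 0.914018; cosh(ωT) = 1.447617, sinh(ωT) = 1.046707
x(T) = p + (x₀−p)·cosh(ωT) + (ẋ₀/ω)·sinh(ωT) ⇒ p·(1 − cosh) = x(T) − x₀·cosh − (ẋ₀/ω)·sinh
numerator   = 0.8653 − (0.4171)·1.447617 − (1.3402/3.3237)·1.046707 = -0.160560
denominator = 1 − 1.447617 = -0.447617
p = -0.160560 / -0.447617 = 0.3587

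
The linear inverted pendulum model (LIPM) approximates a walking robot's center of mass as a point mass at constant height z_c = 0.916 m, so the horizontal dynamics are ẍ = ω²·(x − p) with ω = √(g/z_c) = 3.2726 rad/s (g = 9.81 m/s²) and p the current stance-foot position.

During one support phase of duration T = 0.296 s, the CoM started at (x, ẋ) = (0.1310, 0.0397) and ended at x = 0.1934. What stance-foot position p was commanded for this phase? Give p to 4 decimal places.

p = 0.0349

ωT = 3.2726·0.296 = 0.968690; cosh(ωT) = 1.507035, sinh(ωT) = 1.127455
x(T) = p + (x₀−p)·cosh(ωT) + (ẋ₀/ω)·sinh(ωT) ⇒ p·(1 − cosh) = x(T) − x₀·cosh − (ẋ₀/ω)·sinh
numerator   = 0.1934 − (0.1310)·1.507035 − (0.0397/3.2726)·1.127455 = -0.017699
denominator = 1 − 1.507035 = -0.507035
p = -0.017699 / -0.507035 = 0.0349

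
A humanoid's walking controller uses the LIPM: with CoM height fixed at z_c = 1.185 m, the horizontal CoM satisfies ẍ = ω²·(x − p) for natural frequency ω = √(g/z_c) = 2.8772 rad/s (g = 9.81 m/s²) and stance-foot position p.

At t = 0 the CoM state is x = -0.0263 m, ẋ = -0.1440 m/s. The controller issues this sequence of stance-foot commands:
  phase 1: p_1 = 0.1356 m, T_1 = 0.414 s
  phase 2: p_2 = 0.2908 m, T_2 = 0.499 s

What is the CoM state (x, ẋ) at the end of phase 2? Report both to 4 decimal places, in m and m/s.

phase 1: p=0.1356, T=0.414, ωT=1.191161, cosh=1.797384, sinh=1.493515; start (x,ẋ)=(-0.026300, -0.144000) → end (x,ẋ)=(-0.230145, -0.954531)
phase 2: p=0.2908, T=0.499, ωT=1.435723, cosh=2.220312, sinh=1.982369; start (x,ẋ)=(-0.230145, -0.954531) → end (x,ẋ)=(-1.523525, -5.090655)

x = -1.5235, ẋ = -5.0907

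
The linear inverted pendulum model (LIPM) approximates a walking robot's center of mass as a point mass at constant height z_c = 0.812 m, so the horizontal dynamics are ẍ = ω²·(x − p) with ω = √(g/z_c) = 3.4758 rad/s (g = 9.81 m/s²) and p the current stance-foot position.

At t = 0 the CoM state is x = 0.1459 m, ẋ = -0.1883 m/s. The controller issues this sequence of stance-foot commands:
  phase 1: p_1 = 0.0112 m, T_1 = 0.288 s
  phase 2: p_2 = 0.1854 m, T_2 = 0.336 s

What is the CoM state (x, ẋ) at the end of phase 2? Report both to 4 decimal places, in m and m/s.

phase 1: p=0.0112, T=0.288, ωT=1.001030, cosh=1.544292, sinh=1.176792; start (x,ẋ)=(0.145900, -0.188300) → end (x,ẋ)=(0.155464, 0.260172)
phase 2: p=0.1854, T=0.336, ωT=1.167869, cosh=1.763081, sinh=1.452052; start (x,ẋ)=(0.155464, 0.260172) → end (x,ẋ)=(0.241310, 0.307616)

x = 0.2413, ẋ = 0.3076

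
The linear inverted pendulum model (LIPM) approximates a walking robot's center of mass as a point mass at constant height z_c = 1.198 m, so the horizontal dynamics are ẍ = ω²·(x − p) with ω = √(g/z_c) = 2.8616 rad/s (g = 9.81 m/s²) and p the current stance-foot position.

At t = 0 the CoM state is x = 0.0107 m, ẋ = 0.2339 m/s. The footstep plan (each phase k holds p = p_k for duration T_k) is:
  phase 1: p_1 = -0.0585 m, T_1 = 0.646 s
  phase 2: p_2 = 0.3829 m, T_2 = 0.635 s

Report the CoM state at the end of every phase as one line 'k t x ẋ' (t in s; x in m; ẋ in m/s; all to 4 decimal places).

1 0.6460 0.4198 1.3744
2 1.2810 1.9383 4.6570

phase 1: p=-0.0585, T=0.646, ωT=1.848594, cosh=3.254170, sinh=3.096711; start (x,ẋ)=(0.010700, 0.233900) → end (x,ẋ)=(0.419806, 1.374370)
phase 2: p=0.3829, T=0.635, ωT=1.817116, cosh=3.158289, sinh=2.995795; start (x,ẋ)=(0.419806, 1.374370) → end (x,ẋ)=(1.938281, 4.657043)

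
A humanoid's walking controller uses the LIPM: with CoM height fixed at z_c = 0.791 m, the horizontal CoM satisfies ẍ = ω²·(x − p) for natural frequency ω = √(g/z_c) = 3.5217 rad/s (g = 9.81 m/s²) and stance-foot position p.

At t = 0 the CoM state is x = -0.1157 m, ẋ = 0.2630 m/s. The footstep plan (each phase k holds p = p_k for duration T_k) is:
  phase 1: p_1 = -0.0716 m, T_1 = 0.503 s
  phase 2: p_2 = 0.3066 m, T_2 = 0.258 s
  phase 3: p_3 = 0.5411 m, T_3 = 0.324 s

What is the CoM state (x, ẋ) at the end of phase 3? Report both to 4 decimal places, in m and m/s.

x = -0.6594, ẋ = -3.7831

phase 1: p=-0.0716, T=0.503, ωT=1.771415, cosh=3.024630, sinh=2.854537; start (x,ẋ)=(-0.115700, 0.263000) → end (x,ẋ)=(0.008190, 0.352148)
phase 2: p=0.3066, T=0.258, ωT=0.908599, cosh=1.441966, sinh=1.038877; start (x,ẋ)=(0.008190, 0.352148) → end (x,ẋ)=(-0.019815, -0.583981)
phase 3: p=0.5411, T=0.324, ωT=1.141031, cosh=1.724741, sinh=1.405252; start (x,ẋ)=(-0.019815, -0.583981) → end (x,ẋ)=(-0.659358, -3.783117)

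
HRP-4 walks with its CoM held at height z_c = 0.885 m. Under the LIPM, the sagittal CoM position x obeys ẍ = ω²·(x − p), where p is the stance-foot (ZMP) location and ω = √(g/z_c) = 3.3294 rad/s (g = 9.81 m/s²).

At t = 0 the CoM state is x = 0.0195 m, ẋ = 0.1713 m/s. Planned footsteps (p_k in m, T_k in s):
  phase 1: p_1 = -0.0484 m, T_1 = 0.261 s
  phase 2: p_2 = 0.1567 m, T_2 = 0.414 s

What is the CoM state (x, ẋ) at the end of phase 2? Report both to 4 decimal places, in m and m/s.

x = 0.2894, ẋ = 0.6083

phase 1: p=-0.0484, T=0.261, ωT=0.868973, cosh=1.401922, sinh=0.982540; start (x,ẋ)=(0.019500, 0.171300) → end (x,ẋ)=(0.097343, 0.462268)
phase 2: p=0.1567, T=0.414, ωT=1.378372, cosh=2.110211, sinh=1.858223; start (x,ẋ)=(0.097343, 0.462268) → end (x,ẋ)=(0.289448, 0.608255)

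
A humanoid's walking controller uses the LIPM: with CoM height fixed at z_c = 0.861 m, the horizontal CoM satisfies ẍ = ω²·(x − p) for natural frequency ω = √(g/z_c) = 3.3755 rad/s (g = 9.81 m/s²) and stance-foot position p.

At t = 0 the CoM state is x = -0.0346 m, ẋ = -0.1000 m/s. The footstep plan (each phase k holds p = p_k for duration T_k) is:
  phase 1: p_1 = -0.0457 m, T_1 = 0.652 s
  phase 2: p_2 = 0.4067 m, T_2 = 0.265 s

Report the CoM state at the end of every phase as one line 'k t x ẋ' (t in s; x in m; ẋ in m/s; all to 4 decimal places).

1 0.6520 -0.1271 -0.2900
2 0.9170 -0.4428 -2.2495

phase 1: p=-0.0457, T=0.652, ωT=2.200826, cosh=4.571591, sinh=4.460880; start (x,ẋ)=(-0.034600, -0.100000) → end (x,ẋ)=(-0.127110, -0.290019)
phase 2: p=0.4067, T=0.265, ωT=0.894508, cosh=1.427470, sinh=1.018661; start (x,ẋ)=(-0.127110, -0.290019) → end (x,ẋ)=(-0.442820, -2.249493)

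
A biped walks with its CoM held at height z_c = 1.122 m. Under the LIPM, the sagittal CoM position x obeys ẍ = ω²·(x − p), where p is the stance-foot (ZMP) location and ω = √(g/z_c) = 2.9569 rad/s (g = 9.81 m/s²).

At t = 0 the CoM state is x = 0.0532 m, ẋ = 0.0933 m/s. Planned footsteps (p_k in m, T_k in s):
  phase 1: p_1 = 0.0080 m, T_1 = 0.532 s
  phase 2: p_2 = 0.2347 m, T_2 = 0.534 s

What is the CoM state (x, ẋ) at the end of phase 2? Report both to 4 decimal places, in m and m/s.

phase 1: p=0.0080, T=0.532, ωT=1.573071, cosh=2.514419, sinh=2.307012; start (x,ẋ)=(0.053200, 0.093300) → end (x,ẋ)=(0.194446, 0.542932)
phase 2: p=0.2347, T=0.534, ωT=1.578985, cosh=2.528106, sinh=2.321922; start (x,ẋ)=(0.194446, 0.542932) → end (x,ẋ)=(0.559273, 1.096215)

x = 0.5593, ẋ = 1.0962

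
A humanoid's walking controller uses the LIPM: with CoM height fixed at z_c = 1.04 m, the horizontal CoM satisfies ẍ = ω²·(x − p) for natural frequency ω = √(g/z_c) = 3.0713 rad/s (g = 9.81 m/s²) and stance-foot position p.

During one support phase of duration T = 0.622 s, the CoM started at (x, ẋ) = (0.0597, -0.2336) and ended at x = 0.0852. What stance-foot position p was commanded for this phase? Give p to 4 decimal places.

ωT = 3.0713·0.622 = 1.910349; cosh(ωT) = 3.451736, sinh(ωT) = 3.303707
x(T) = p + (x₀−p)·cosh(ωT) + (ẋ₀/ω)·sinh(ωT) ⇒ p·(1 − cosh) = x(T) − x₀·cosh − (ẋ₀/ω)·sinh
numerator   = 0.0852 − (0.0597)·3.451736 − (-0.2336/3.0713)·3.303707 = 0.130408
denominator = 1 − 3.451736 = -2.451736
p = 0.130408 / -2.451736 = -0.0532

p = -0.0532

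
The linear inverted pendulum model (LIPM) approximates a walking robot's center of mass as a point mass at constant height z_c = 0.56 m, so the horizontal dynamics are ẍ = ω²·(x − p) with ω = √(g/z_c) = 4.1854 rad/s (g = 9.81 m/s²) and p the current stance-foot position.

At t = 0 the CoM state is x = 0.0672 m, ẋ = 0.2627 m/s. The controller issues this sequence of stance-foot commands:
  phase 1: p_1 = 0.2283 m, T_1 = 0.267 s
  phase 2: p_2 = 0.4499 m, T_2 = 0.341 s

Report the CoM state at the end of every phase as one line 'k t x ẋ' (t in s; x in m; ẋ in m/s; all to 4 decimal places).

phase 1: p=0.2283, T=0.267, ωT=1.117502, cosh=1.692152, sinh=1.365056; start (x,ẋ)=(0.067200, 0.262700) → end (x,ẋ)=(0.041373, -0.475885)
phase 2: p=0.4499, T=0.341, ωT=1.427221, cosh=2.203540, sinh=1.963565; start (x,ẋ)=(0.041373, -0.475885) → end (x,ẋ)=(-0.673565, -4.406029)

1 0.2670 0.0414 -0.4759
2 0.6080 -0.6736 -4.4060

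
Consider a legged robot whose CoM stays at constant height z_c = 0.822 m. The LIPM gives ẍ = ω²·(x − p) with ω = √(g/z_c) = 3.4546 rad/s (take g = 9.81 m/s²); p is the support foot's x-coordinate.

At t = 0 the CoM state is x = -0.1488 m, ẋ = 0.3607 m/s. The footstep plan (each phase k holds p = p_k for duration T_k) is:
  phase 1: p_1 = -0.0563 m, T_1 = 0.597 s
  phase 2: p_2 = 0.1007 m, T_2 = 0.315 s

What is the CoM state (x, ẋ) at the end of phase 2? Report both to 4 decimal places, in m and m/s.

x = -0.0240, ẋ = -0.2188

phase 1: p=-0.0563, T=0.597, ωT=2.062396, cosh=3.995971, sinh=3.868822; start (x,ẋ)=(-0.148800, 0.360700) → end (x,ẋ)=(-0.021978, 0.205063)
phase 2: p=0.1007, T=0.315, ωT=1.088199, cosh=1.652872, sinh=1.316050; start (x,ẋ)=(-0.021978, 0.205063) → end (x,ẋ)=(-0.023951, -0.218803)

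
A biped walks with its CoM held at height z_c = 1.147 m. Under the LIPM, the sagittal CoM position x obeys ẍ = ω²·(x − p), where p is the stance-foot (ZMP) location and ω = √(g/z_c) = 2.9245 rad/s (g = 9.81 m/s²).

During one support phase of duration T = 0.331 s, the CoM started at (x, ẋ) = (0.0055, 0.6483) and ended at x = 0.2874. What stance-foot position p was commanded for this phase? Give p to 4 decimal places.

p = -0.0581

ωT = 2.9245·0.331 = 0.968010; cosh(ωT) = 1.506269, sinh(ωT) = 1.126430
x(T) = p + (x₀−p)·cosh(ωT) + (ẋ₀/ω)·sinh(ωT) ⇒ p·(1 − cosh) = x(T) − x₀·cosh − (ẋ₀/ω)·sinh
numerator   = 0.2874 − (0.0055)·1.506269 − (0.6483/2.9245)·1.126430 = 0.029410
denominator = 1 − 1.506269 = -0.506269
p = 0.029410 / -0.506269 = -0.0581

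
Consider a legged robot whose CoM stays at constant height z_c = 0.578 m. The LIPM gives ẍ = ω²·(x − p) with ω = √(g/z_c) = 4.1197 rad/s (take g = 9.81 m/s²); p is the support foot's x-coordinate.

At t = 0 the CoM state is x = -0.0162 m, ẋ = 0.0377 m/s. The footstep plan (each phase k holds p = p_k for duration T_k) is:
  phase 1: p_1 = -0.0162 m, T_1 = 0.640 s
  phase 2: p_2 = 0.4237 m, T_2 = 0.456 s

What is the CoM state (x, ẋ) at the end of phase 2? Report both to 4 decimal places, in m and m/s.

x = -0.6312, ẋ = -4.0684

phase 1: p=-0.0162, T=0.640, ωT=2.636608, cosh=7.018678, sinh=6.947074; start (x,ẋ)=(-0.016200, 0.037700) → end (x,ẋ)=(0.047374, 0.264604)
phase 2: p=0.4237, T=0.456, ωT=1.878583, cosh=3.348516, sinh=3.195710; start (x,ẋ)=(0.047374, 0.264604) → end (x,ẋ)=(-0.631178, -4.068442)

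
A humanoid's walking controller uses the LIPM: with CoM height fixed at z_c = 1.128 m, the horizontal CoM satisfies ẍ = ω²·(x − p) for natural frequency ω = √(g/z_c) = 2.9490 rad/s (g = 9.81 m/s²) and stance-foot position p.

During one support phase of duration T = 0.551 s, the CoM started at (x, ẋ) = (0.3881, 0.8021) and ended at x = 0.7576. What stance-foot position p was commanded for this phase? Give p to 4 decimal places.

ωT = 2.9490·0.551 = 1.624899; cosh(ωT) = 2.637419, sinh(ωT) = 2.440487
x(T) = p + (x₀−p)·cosh(ωT) + (ẋ₀/ω)·sinh(ωT) ⇒ p·(1 − cosh) = x(T) − x₀·cosh − (ẋ₀/ω)·sinh
numerator   = 0.7576 − (0.3881)·2.637419 − (0.8021/2.9490)·2.440487 = -0.929772
denominator = 1 − 2.637419 = -1.637419
p = -0.929772 / -1.637419 = 0.5678

p = 0.5678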